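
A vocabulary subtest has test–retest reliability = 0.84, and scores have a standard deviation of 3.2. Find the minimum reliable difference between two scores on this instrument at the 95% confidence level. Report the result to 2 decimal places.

The standard error of measurement is 3.2000*√(1 − 0.8400) ≈ 3.2000*0.4000 ≈ 1.2800.
SE_diff = SEM * √2 ≈ 1.2800 * 1.4142 ≈ 1.8102
Minimum reliable difference = 1.96 * SE_diff ≈ 1.96 * 1.8102 ≈ 3.5480

3.55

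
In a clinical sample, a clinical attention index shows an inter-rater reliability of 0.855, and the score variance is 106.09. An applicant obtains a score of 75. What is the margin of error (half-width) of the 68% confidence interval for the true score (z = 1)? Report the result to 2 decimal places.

SD = √106.09 = 10.3000
SEM = 10.3000 × √(1 − 0.8550) = 10.3000 × √0.1450 ≃ 10.3000 × 0.3808 ≃ 3.9221
1 × SEM ≃ 3.9221

3.92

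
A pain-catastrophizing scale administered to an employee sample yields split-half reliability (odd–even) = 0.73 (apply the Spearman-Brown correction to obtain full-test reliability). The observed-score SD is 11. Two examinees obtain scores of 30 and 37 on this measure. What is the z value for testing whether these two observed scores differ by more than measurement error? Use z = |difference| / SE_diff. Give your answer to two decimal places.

1.14

r_full = 2·0.73 / (1 + 0.73) ≃ 0.844
The standard error of measurement is 11.000*√(1 − 0.844) ≃ 11.000*0.395 ≃ 4.346.
SE_diff = √2 * SEM ≃ 6.146
z = 7 / 6.146 ≃ 1.139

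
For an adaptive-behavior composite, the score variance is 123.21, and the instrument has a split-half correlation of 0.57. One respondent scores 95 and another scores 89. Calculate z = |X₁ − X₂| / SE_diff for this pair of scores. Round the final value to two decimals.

0.73

σ = 123.21^(1/2) = 11.100
r_full = 2·0.57 / (1 + 0.57) ≈ 0.726
SEM = 11.100×√(1 − 0.726) ≈ 5.809
SE_diff = √2 × SEM ≈ 8.215
z = |95 − 89| / 8.215 = 6 / 8.215 ≈ 0.730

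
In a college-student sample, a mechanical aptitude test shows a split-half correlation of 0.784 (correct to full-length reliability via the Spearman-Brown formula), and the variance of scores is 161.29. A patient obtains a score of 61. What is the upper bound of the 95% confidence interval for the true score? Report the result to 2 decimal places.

SD = √161.29 ≈ 12.700
Spearman-Brown: r = 2(0.784) / (1 + 0.784) = 1.568 / 1.784 ≈ 0.879
SEM = 12.700 × √(1 − 0.879) = 12.700 × √0.121 ≈ 12.700 × 0.348 ≈ 4.419
Half-width = 1.96×4.419 ≈ 8.661
Upper limit = 61 + 8.661 ≈ 69.661

69.66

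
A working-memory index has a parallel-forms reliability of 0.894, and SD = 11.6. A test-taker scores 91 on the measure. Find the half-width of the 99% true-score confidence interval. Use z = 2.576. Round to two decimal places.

The standard error of measurement is 11.600·√(1 − 0.894) ≈ 11.600·0.326 ≈ 3.777.
Half-width = 2.576·3.777 ≈ 9.729

9.73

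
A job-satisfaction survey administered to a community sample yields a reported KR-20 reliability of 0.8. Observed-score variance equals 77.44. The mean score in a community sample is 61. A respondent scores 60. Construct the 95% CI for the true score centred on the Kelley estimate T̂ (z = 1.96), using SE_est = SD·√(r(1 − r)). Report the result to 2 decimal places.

[53.30, 67.10]

SD = √77.44 ≈ 8.800
T̂ = 0.800(60) + 0.200(61) ≈ 60.200
SE_est = 8.800*√(0.800*0.200) ≈ 3.520
CI = 60.200 ± 1.96 * 3.520 → [53.301, 67.099]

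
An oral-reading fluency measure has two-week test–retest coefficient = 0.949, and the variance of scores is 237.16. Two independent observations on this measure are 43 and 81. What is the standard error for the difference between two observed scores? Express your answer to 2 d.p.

SD = √237.16 = 15.400
SEM = 15.400 · √(1 − 0.949) = 15.400 · √0.051 ≃ 15.400 · 0.226 ≃ 3.478
SE_diff = √2 · SEM ≃ 4.918

4.92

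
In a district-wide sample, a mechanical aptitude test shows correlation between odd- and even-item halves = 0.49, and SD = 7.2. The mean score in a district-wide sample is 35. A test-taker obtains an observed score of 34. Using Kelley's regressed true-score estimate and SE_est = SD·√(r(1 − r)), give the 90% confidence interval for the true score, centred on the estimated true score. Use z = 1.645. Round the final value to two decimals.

[28.72, 39.96]

r_full = 2·0.49 / (1 + 0.49) ≈ 0.65772
Estimated true score = 0.65772*34 + (1 − 0.65772)*35 ≈ 34.34228
SE_est = SD * √(r(1 − r)) = 7.20000 * √0.22512 ≈ 7.20000 * 0.47447 ≈ 3.41621
CI = 34.34228 ± 1.645 * 3.41621 → [28.72262, 39.96194]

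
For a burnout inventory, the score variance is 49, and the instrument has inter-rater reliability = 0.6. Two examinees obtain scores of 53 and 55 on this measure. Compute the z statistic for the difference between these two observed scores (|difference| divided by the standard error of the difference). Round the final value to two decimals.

0.32

SD = √49 = 7.000
SEM = 7.000 * √(1 − 0.600) = 7.000 * √0.400 ≈ 7.000 * 0.632 ≈ 4.427
Standard error of the difference = 4.427·√2 ≈ 6.261
z = 2 / 6.261 ≈ 0.319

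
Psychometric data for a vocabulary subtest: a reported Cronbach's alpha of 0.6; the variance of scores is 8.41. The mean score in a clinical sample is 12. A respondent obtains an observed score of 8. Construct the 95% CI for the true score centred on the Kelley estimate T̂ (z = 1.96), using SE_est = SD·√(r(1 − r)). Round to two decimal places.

[6.82, 12.38]

SD = √8.41 ≈ 2.9000
Estimated true score = 0.6000×8 + (1 − 0.6000)×12 ≈ 9.6000
SE_est = SD × √(r(1 − r)) = 2.9000 × √0.2400 ≈ 2.9000 × 0.4899 ≈ 1.4207
95% CI: 9.6000 ± 2.7846 ≈ (6.8154, 12.3846)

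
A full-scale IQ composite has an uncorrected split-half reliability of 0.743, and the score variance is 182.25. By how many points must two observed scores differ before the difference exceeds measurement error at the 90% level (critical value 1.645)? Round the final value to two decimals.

12.06

σ = 182.25^(1/2) = 13.50000
Full-length reliability (Spearman-Brown) = 2(0.743)/(1+0.743) ≈ 0.85255
SEM = 13.50000 × √(1 − 0.85255) = 13.50000 × √0.14745 ≈ 13.50000 × 0.38399 ≈ 5.18384
SE_diff = √2 × SEM ≈ 7.33106
Minimum reliable difference = 1.645 × SE_diff ≈ 1.645 × 7.33106 ≈ 12.05959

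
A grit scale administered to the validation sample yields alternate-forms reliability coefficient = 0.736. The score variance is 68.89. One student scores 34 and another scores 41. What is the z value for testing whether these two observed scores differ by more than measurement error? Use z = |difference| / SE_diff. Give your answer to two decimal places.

SD = √68.89 ≃ 8.3000
SEM = 8.3000*√(1 − 0.7360) ≃ 4.2646
SE_diff = √2 * SEM ≃ 6.0311
z = 7 / 6.0311 ≃ 1.1607

1.16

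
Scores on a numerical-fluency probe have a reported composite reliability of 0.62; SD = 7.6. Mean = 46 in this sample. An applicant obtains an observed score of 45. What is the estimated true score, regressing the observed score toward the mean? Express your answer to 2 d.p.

45.38

T̂ = r·X + (1 − r)·M = 0.6200·45 + 0.3800·46 = 27.9000 + 17.4800 ≃ 45.3800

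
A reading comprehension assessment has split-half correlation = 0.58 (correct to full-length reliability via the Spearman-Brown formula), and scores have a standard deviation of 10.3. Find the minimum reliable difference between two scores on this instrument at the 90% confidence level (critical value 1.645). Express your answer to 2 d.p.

12.35

r_full = 2·0.58 / (1 + 0.58) ≈ 0.7342
SEM = 10.3000 · √(1 − 0.7342) = 10.3000 · √0.2658 ≈ 10.3000 · 0.5156 ≈ 5.3105
SE_diff = √2 · SEM ≈ 7.5101
Smallest detectable difference = 1.645·7.5101 ≈ 12.3542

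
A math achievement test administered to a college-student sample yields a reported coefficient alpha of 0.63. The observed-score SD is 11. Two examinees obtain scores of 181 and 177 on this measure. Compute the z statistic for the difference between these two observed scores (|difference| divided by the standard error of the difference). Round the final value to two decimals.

0.42

SEM = 11.0000×√(1 − 0.6300) ≃ 6.6910
SE_diff = √2 × SEM ≃ 9.4626
z = 4 / 9.4626 ≃ 0.4227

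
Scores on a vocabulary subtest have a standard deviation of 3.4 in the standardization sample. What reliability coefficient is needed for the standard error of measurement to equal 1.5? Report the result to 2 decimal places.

0.81

r = 1 − (SEM / SD)² = 1 − (1.500 / 3.4)² ≈ 1 − 0.195 ≈ 0.805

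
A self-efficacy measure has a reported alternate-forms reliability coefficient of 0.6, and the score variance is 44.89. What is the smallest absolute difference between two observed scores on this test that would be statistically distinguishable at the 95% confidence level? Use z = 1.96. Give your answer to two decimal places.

σ = 44.89^(1/2) = 6.700
SEM = 6.700 · √(1 − 0.600) = 6.700 · √0.400 ≈ 6.700 · 0.632 ≈ 4.237
SE_diff = √2 · SEM ≈ 5.993
Minimum reliable difference = 1.96 · SE_diff ≈ 1.96 · 5.993 ≈ 11.746

11.75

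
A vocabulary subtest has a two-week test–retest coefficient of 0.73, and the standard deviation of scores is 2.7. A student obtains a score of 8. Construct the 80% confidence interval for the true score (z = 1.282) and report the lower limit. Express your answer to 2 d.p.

6.20

SEM = 2.7000 · √(1 − 0.7300) = 2.7000 · √0.2700 ≃ 2.7000 · 0.5196 ≃ 1.4030
Margin = 1.282 · 1.4030 ≃ 1.7986
Lower limit = 8 − 1.7986 ≃ 6.2014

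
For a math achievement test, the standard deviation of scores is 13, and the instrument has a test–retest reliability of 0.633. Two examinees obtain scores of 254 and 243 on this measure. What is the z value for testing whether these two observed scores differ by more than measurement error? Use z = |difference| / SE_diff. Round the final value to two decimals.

0.99

SEM = 13.0000 × √(1 − 0.6330) = 13.0000 × √0.3670 ≃ 13.0000 × 0.6058 ≃ 7.8755
Standard error of the difference = 7.8755·√2 ≃ 11.1376
z = |254 − 243| / 11.1376 = 11 / 11.1376 ≃ 0.9876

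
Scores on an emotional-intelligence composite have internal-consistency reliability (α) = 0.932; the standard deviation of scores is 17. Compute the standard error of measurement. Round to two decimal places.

SEM = 17.000 * √(1 − 0.932) = 17.000 * √0.068 ≈ 17.000 * 0.261 ≈ 4.433

4.43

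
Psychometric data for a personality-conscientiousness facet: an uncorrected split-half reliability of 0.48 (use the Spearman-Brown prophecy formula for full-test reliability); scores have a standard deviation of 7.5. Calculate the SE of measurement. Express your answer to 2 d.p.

4.45

Full-length reliability (Spearman-Brown) = 2(0.48)/(1+0.48) ≈ 0.649
SEM = 7.500·√(1 − 0.649) ≈ 4.446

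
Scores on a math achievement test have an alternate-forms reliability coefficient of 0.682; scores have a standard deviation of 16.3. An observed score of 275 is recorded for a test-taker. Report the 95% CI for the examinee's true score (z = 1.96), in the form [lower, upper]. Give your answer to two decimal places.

The standard error of measurement is 16.3000×√(1 − 0.6820) ≈ 16.3000×0.5639 ≈ 9.1918.
Margin = 1.96 × 9.1918 ≈ 18.0160
95% CI: 275 ± 18.0160 = [256.9840, 293.0160]

[256.98, 293.02]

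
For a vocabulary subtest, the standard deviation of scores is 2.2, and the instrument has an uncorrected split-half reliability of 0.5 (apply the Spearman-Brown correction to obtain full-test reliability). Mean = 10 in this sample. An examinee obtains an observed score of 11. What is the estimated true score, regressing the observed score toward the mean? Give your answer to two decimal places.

10.67

Spearman-Brown: r = 2(0.5) / (1 + 0.5) = 1.00000 / 1.50000 ≈ 0.66667
T̂ = 0.66667(11) + 0.33333(10) ≈ 10.66667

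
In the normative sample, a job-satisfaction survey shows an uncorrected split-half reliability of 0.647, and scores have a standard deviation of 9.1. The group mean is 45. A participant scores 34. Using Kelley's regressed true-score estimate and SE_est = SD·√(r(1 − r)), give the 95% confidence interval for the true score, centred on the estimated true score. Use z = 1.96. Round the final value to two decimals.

Full-length reliability (Spearman-Brown) = 2(0.647)/(1+0.647) ≃ 0.7857
T̂ = 0.7857(34) + 0.2143(45) ≃ 36.3576
SE_est = 9.1000·√[r(1 − r)] ≃ 3.7342
CI = 36.3576 ± 1.96 · 3.7342 → [29.0385, 43.6767]

[29.04, 43.68]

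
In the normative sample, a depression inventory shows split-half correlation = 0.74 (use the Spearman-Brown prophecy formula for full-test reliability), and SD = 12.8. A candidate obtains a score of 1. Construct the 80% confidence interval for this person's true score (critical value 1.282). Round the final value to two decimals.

[-5.34, 7.34]

r_full = 2·0.74 / (1 + 0.74) ≃ 0.851
SEM = 12.800 * √(1 − 0.851) = 12.800 * √0.149 ≃ 12.800 * 0.387 ≃ 4.948
1.282 * SEM ≃ 6.343
80% CI: 1 ± 6.343 = [-5.343, 7.343]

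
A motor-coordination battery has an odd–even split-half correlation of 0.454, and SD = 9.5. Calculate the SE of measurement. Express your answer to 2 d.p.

Spearman-Brown: r = 2(0.454) / (1 + 0.454) = 0.9080 / 1.4540 ≃ 0.6245
SEM = 9.5000 · √(1 − 0.6245) = 9.5000 · √0.3755 ≃ 9.5000 · 0.6128 ≃ 5.8215

5.82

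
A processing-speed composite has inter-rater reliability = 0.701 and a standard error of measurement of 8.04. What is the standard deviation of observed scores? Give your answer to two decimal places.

14.70

SD = 8.04 / √(1 − 0.701) ≈ 14.70349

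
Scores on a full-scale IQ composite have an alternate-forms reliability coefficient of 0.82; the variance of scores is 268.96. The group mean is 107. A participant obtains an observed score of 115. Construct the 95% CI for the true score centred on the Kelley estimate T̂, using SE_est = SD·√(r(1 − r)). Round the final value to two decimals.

σ = 268.96^(1/2) = 16.400
T̂ = r·X + (1 − r)·M = 0.820*115 + 0.180*107 = 94.300 + 19.260 ≃ 113.560
SE_est = 16.400·√[r(1 − r)] ≃ 6.301
CI = 113.560 ± 1.96 * 6.301 → [101.211, 125.909]

[101.21, 125.91]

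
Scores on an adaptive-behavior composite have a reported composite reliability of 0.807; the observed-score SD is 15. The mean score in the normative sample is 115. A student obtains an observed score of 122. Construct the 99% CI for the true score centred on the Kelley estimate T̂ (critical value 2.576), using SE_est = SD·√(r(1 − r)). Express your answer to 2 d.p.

T̂ = r·X + (1 − r)·M = 0.80700×122 + 0.19300×115 = 98.45400 + 22.19500 ≈ 120.64900
SE_est = 15.00000·√[r(1 − r)] ≈ 5.91980
CI = 120.64900 ± 2.576 × 5.91980 → [105.39961, 135.89839]

[105.40, 135.90]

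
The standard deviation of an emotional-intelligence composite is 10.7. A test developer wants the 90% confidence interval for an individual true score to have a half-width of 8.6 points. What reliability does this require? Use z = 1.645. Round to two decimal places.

0.76

SEM needed = half-width / z = 8.6/1.645 ≈ 5.2280
r = 1 − (5.2280/10.7)² ≈ 1 − 0.2387 ≈ 0.7613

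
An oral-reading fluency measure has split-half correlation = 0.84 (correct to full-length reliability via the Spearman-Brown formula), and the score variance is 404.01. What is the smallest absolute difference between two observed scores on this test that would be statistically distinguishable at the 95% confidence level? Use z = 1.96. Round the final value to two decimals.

SD = √404.01 = 20.10000
Spearman-Brown: r = 2(0.84) / (1 + 0.84) = 1.68000 / 1.84000 ≈ 0.91304
SEM = 20.10000 × √(1 − 0.91304) = 20.10000 × √0.08696 ≈ 20.10000 × 0.29488 ≈ 5.92717
SE_diff = √2 × SEM ≈ 8.38228
Minimum reliable difference = 1.96 × SE_diff ≈ 1.96 × 8.38228 ≈ 16.42927

16.43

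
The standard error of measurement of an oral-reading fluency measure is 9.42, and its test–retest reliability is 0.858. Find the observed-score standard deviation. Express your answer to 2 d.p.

SD = 9.42 / √(1 − 0.858) ≈ 24.99808

25.00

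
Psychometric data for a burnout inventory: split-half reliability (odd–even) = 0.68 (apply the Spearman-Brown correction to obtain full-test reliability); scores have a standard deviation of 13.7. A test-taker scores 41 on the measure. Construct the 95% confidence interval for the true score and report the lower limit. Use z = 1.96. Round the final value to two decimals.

Full-length reliability (Spearman-Brown) = 2(0.68)/(1+0.68) ≈ 0.8095
SEM = 13.7000 × √(1 − 0.8095) = 13.7000 × √0.1905 ≈ 13.7000 × 0.4364 ≈ 5.9792
Margin = 1.96 × 5.9792 ≈ 11.7192
Lower limit = 41 − 11.7192 ≈ 29.2808

29.28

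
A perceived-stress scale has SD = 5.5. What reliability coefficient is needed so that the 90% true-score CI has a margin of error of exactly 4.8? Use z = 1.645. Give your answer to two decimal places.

0.72

SEM needed = half-width / z = 4.8/1.645 ≈ 2.918
r = 1 − (2.918/5.5)² ≈ 1 − 0.281 ≈ 0.719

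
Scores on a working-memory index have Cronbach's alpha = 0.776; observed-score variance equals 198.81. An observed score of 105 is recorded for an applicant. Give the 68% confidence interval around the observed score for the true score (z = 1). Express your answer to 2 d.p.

σ = 198.81^(1/2) = 14.1000
SEM = 14.1000 · √(1 − 0.7760) = 14.1000 · √0.2240 ≈ 14.1000 · 0.4733 ≈ 6.6733
Half-width = 1·6.6733 ≈ 6.6733
68% CI: 105 ± 6.6733 = [98.3267, 111.6733]

[98.33, 111.67]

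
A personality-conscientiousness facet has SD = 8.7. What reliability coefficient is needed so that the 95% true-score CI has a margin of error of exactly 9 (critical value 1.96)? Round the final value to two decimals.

0.72

Required SEM = 9 / 1.96 ≈ 4.5918
r = 1 − (4.5918/8.7)² ≈ 1 − 0.2786 ≈ 0.7214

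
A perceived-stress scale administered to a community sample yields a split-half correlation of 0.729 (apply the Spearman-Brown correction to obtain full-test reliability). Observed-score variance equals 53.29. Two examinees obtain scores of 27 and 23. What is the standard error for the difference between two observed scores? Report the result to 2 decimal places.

SD = √53.29 ≈ 7.3000
Full-length reliability (Spearman-Brown) = 2(0.729)/(1+0.729) ≈ 0.8433
SEM = 7.3000 · √(1 − 0.8433) = 7.3000 · √0.1567 ≈ 7.3000 · 0.3959 ≈ 2.8901
SE_diff = SEM · √2 ≈ 2.8901 · 1.4142 ≈ 4.0872

4.09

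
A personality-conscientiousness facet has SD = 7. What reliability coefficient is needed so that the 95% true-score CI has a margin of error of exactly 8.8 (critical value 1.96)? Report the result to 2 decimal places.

0.59

Required SEM = 8.8 / 1.96 ≃ 4.4898
r = 1 − (4.4898/7)² ≃ 1 − 0.4114 ≃ 0.5886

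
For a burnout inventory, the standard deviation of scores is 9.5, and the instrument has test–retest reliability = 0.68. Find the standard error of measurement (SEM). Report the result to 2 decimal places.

SEM = 9.5000 · √(1 − 0.6800) = 9.5000 · √0.3200 ≈ 9.5000 · 0.5657 ≈ 5.3740

5.37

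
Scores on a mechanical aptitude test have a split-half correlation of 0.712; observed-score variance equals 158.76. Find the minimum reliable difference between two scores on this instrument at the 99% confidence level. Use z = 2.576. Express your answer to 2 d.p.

σ = 158.76^(1/2) = 12.6000
Full-length reliability (Spearman-Brown) = 2(0.712)/(1+0.712) ≈ 0.8318
SEM = 12.6000 · √(1 − 0.8318) = 12.6000 · √0.1682 ≈ 12.6000 · 0.4102 ≈ 5.1679
SE_diff = SEM · √2 ≈ 5.1679 · 1.4142 ≈ 7.3085
Smallest detectable difference = 2.576·7.3085 ≈ 18.8268

18.83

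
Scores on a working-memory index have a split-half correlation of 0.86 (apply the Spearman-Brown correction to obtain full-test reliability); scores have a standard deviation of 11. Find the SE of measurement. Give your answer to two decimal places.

r_full = 2·0.86 / (1 + 0.86) ≈ 0.925
SEM = 11.000·√(1 − 0.925) ≈ 3.018

3.02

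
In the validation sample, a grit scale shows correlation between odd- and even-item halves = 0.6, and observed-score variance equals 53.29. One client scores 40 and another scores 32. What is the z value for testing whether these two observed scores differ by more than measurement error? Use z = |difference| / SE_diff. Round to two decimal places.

σ = 53.29^(1/2) = 7.300
Full-length reliability (Spearman-Brown) = 2(0.6)/(1+0.6) ≈ 0.750
SEM = 7.300 × √(1 − 0.750) = 7.300 × √0.250 ≈ 7.300 × 0.500 ≈ 3.650
SE_diff = √2 × SEM ≈ 5.162
z = |40 − 32| / 5.162 = 8 / 5.162 ≈ 1.550

1.55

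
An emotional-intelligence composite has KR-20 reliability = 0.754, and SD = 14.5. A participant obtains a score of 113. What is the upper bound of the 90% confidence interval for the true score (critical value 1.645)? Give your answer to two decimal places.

124.83

The standard error of measurement is 14.500·√(1 − 0.754) ≈ 14.500·0.496 ≈ 7.192.
Half-width = 1.645·7.192 ≈ 11.830
Upper limit = 113 + 11.830 ≈ 124.830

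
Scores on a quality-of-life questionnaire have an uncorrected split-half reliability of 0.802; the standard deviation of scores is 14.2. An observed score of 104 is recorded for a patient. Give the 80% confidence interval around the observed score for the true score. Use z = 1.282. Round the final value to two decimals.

[97.97, 110.03]

Full-length reliability (Spearman-Brown) = 2(0.802)/(1+0.802) ≈ 0.890
SEM = 14.200 · √(1 − 0.890) = 14.200 · √0.110 ≈ 14.200 · 0.331 ≈ 4.707
Margin = 1.282 · 4.707 ≈ 6.034
CI = 104 ± 6.034 → [97.966, 110.034]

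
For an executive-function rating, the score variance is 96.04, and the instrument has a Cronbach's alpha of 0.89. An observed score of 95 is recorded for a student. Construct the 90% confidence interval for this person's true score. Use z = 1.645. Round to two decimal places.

SD = √96.04 = 9.8000
SEM = 9.8000 · √(1 − 0.8900) = 9.8000 · √0.1100 ≈ 9.8000 · 0.3317 ≈ 3.2503
Margin = 1.645 · 3.2503 ≈ 5.3467
90% CI: 95 ± 5.3467 = [89.6533, 100.3467]

[89.65, 100.35]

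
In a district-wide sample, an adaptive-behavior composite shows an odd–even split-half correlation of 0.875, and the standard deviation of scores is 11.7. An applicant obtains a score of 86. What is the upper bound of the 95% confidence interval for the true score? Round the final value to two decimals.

Spearman-Brown: r = 2(0.875) / (1 + 0.875) = 1.750 / 1.875 ≈ 0.933
SEM = 11.700*√(1 − 0.933) ≈ 3.021
Margin = 1.96 * 3.021 ≈ 5.921
Upper limit = 86 + 5.921 ≈ 91.921

91.92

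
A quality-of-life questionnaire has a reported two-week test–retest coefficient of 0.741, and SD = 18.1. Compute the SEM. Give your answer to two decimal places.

SEM = 18.10000 * √(1 − 0.74100) = 18.10000 * √0.25900 ≃ 18.10000 * 0.50892 ≃ 9.21146

9.21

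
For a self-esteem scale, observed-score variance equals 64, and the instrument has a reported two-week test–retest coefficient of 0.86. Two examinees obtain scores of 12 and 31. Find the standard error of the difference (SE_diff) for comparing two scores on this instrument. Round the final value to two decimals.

4.23

SD = √64 = 8.000
SEM = 8.000·√(1 − 0.860) ≈ 2.993
SE_diff = √2 · SEM ≈ 4.233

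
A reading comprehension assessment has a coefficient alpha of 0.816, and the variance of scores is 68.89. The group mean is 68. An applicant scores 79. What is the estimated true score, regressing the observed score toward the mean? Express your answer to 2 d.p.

T̂ = r·X + (1 − r)·M = 0.8160×79 + 0.1840×68 = 64.4640 + 12.5120 ≈ 76.9760

76.98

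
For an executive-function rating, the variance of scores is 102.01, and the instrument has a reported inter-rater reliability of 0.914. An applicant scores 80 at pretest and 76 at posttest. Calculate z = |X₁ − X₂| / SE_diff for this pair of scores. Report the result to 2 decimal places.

SD = √102.01 = 10.10000
SEM = 10.10000*√(1 − 0.91400) ≈ 2.96190
SE_diff = SEM * √2 ≈ 2.96190 * 1.41421 ≈ 4.18876
z = |80 − 76| / 4.18876 = 4 / 4.18876 ≈ 0.95494

0.95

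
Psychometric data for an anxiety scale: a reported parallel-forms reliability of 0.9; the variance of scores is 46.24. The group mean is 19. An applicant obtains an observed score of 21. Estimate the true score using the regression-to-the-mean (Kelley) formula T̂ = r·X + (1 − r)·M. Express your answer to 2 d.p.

20.80

Estimated true score = 0.90000×21 + (1 − 0.90000)×19 ≃ 20.80000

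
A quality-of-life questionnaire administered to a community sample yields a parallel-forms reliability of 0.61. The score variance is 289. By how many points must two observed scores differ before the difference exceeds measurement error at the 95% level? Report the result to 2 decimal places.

σ = 289^(1/2) = 17.00000
SEM = 17.00000·√(1 − 0.61000) ≃ 10.61650
SE_diff = SEM · √2 ≃ 10.61650 · 1.41421 ≃ 15.01399
Smallest detectable difference = 1.96·15.01399 ≃ 29.42743

29.43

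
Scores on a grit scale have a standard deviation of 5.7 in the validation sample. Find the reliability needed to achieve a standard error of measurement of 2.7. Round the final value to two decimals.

r = 1 − (2.70000/5.7)² ≃ 1 − 0.22438 ≃ 0.77562

0.78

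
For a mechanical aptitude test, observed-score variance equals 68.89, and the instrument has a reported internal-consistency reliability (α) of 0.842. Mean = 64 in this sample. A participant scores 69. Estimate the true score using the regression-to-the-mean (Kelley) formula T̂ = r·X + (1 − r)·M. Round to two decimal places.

68.21

T̂ = 0.842(69) + 0.158(64) ≈ 68.210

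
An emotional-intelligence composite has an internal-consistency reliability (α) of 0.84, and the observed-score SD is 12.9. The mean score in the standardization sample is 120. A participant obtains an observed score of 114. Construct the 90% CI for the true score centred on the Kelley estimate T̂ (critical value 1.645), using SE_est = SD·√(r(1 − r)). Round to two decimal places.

T̂ = 0.840(114) + 0.160(120) ≃ 114.960
SE_est = SD × √(r(1 − r)) = 12.900 × √0.134 ≃ 12.900 × 0.367 ≃ 4.729
90% CI: 114.960 ± 7.780 ≃ (107.180, 122.740)

[107.18, 122.74]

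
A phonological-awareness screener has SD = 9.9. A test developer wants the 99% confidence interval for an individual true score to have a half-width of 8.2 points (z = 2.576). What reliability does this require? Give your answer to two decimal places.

0.90

SEM needed = half-width / z = 8.2/2.576 ≈ 3.18323
r = 1 − (SEM / SD)² = 1 − (3.18323 / 9.9)² ≈ 1 − 0.10339 ≈ 0.89661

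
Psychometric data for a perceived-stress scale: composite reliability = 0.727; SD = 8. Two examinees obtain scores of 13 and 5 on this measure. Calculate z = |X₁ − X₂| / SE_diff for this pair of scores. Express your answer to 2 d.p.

1.35

SEM = 8.0000 × √(1 − 0.7270) = 8.0000 × √0.2730 ≈ 8.0000 × 0.5225 ≈ 4.1800
SE_diff = √2 × SEM ≈ 5.9113
z = |13 − 5| / 5.9113 = 8 / 5.9113 ≈ 1.3533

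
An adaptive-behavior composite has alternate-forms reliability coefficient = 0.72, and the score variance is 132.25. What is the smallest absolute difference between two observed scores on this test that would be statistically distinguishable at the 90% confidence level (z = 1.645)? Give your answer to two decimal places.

SD = √132.25 = 11.500
SEM = 11.500 * √(1 − 0.720) = 11.500 * √0.280 ≈ 11.500 * 0.529 ≈ 6.085
SE_diff = √2 * SEM ≈ 8.606
Smallest detectable difference = 1.645*8.606 ≈ 14.157

14.16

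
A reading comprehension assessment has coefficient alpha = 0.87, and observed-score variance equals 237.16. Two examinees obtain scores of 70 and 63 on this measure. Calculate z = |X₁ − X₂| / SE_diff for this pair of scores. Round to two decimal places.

0.89

SD = √237.16 = 15.400
SEM = 15.400 · √(1 − 0.870) = 15.400 · √0.130 ≃ 15.400 · 0.361 ≃ 5.553
Standard error of the difference = 5.553·√2 ≃ 7.852
z = |70 − 63| / 7.852 = 7 / 7.852 ≃ 0.891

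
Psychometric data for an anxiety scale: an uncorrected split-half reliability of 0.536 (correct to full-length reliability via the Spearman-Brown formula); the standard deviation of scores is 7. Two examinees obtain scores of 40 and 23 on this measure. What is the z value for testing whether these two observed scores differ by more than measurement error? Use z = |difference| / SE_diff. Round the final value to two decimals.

Full-length reliability (Spearman-Brown) = 2(0.536)/(1+0.536) ≃ 0.69792
SEM = 7.00000*√(1 − 0.69792) ≃ 3.84735
Standard error of the difference = 3.84735·√2 ≃ 5.44097
z = |40 − 23| / 5.44097 = 17 / 5.44097 ≃ 3.12444

3.12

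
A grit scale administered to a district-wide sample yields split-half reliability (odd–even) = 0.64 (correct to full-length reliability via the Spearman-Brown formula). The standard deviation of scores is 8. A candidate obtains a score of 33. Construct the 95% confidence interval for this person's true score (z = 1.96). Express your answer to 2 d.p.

Full-length reliability (Spearman-Brown) = 2(0.64)/(1+0.64) ≈ 0.7805
SEM = 8.0000 × √(1 − 0.7805) = 8.0000 × √0.2195 ≈ 8.0000 × 0.4685 ≈ 3.7482
1.96 × SEM ≈ 7.3464
Interval: (25.6536, 40.3464)

[25.65, 40.35]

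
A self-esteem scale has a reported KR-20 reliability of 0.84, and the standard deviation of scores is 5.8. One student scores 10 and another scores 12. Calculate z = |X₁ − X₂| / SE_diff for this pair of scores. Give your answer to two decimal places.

SEM = 5.80000*√(1 − 0.84000) ≈ 2.32000
Standard error of the difference = 2.32000·√2 ≈ 3.28098
z = |10 − 12| / 3.28098 = 2 / 3.28098 ≈ 0.60957

0.61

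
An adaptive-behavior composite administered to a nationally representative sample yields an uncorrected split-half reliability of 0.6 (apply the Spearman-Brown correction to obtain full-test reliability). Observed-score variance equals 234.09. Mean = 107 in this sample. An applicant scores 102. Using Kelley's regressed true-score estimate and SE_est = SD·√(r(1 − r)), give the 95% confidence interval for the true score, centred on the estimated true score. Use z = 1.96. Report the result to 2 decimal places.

[90.26, 116.24]

SD = √234.09 ≈ 15.3000
Full-length reliability (Spearman-Brown) = 2(0.6)/(1+0.6) ≈ 0.7500
T̂ = r·X + (1 − r)·M = 0.7500×102 + 0.2500×107 = 76.5000 + 26.7500 ≈ 103.2500
SE_est = 15.3000×√(0.7500×0.2500) ≈ 6.6251
CI = 103.2500 ± 1.96 × 6.6251 → [90.2648, 116.2352]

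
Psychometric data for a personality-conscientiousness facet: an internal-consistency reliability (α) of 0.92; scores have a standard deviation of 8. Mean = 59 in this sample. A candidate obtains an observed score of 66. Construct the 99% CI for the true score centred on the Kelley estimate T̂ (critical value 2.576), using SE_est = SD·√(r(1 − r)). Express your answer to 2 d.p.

Estimated true score = 0.9200×66 + (1 − 0.9200)×59 ≈ 65.4400
SE_est = 8.0000·√[r(1 − r)] ≈ 2.1703
99% CI: 65.4400 ± 5.5908 ≈ (59.8492, 71.0308)

[59.85, 71.03]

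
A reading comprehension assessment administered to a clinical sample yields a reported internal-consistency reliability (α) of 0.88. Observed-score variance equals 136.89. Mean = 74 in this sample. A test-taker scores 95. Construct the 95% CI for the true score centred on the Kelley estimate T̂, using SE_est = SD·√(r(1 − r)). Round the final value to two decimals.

[85.03, 99.93]

σ = 136.89^(1/2) = 11.70000
T̂ = r·X + (1 − r)·M = 0.88000×95 + 0.12000×74 = 83.60000 + 8.88000 ≃ 92.48000
SE_est = SD × √(r(1 − r)) = 11.70000 × √0.10560 ≃ 11.70000 × 0.32496 ≃ 3.80205
95% CI: 92.48000 ± 7.45202 ≃ (85.02798, 99.93202)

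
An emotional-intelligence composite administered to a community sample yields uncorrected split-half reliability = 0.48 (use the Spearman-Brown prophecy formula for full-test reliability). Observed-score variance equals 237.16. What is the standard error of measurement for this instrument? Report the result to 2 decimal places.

σ = 237.16^(1/2) = 15.400
Spearman-Brown: r = 2(0.48) / (1 + 0.48) = 0.960 / 1.480 ≈ 0.649
The standard error of measurement is 15.400*√(1 − 0.649) ≈ 15.400*0.593 ≈ 9.128.

9.13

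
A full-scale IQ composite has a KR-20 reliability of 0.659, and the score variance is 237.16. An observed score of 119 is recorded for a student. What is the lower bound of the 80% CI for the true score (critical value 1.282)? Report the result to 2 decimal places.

SD = √237.16 ≈ 15.400
The standard error of measurement is 15.400*√(1 − 0.659) ≈ 15.400*0.584 ≈ 8.993.
Margin = 1.282 * 8.993 ≈ 11.529
Lower limit = 119 − 11.529 ≈ 107.471

107.47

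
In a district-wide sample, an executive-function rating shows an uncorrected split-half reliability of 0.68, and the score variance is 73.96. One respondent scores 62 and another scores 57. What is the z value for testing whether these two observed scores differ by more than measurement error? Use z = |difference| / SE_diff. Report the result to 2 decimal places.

SD = √73.96 ≈ 8.6000
r_full = 2·0.68 / (1 + 0.68) ≈ 0.8095
The standard error of measurement is 8.6000·√(1 − 0.8095) ≈ 8.6000·0.4364 ≈ 3.7533.
SE_diff = √2 · SEM ≈ 5.3080
z = 5 / 5.3080 ≈ 0.9420

0.94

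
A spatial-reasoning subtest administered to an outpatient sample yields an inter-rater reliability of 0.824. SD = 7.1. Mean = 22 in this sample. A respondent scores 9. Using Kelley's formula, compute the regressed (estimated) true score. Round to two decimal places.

11.29

Estimated true score = 0.824*9 + (1 − 0.824)*22 ≈ 11.288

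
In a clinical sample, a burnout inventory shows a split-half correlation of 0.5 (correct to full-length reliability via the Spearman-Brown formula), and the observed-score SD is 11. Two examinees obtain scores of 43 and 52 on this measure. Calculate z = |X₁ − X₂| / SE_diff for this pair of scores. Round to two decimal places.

Spearman-Brown: r = 2(0.5) / (1 + 0.5) = 1.000 / 1.500 ≈ 0.667
The standard error of measurement is 11.000*√(1 − 0.667) ≈ 11.000*0.577 ≈ 6.351.
SE_diff = √2 * SEM ≈ 8.981
z = 9 / 8.981 ≈ 1.002

1.00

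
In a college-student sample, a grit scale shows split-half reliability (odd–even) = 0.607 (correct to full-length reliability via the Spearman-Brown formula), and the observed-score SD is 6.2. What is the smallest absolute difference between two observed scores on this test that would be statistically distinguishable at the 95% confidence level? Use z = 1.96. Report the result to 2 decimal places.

r_full = 2·0.607 / (1 + 0.607) ≈ 0.7554
The standard error of measurement is 6.2000×√(1 − 0.7554) ≈ 6.2000×0.4945 ≈ 3.0661.
SE_diff = √2 × SEM ≈ 4.3361
Minimum reliable difference = 1.96 × SE_diff ≈ 1.96 × 4.3361 ≈ 8.4987

8.50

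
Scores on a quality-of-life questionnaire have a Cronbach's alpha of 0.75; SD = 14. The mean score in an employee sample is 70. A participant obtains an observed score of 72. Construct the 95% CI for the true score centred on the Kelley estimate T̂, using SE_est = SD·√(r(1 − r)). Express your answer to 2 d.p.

[59.62, 83.38]

T̂ = 0.7500(72) + 0.2500(70) ≈ 71.5000
SE_est = 14.0000·√(0.7500·0.2500) ≈ 6.0622
95% CI: 71.5000 ± 11.8819 ≈ (59.6181, 83.3819)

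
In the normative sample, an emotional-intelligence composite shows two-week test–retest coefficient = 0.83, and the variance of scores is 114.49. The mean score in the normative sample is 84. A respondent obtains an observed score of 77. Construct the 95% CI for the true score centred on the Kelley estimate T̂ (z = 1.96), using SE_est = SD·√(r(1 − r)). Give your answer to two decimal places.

[70.31, 86.07]

σ = 114.49^(1/2) = 10.7000
T̂ = r·X + (1 − r)·M = 0.8300×77 + 0.1700×84 = 63.9100 + 14.2800 ≈ 78.1900
SE_est = 10.7000×√(0.8300×0.1700) ≈ 4.0193
95% CI: 78.1900 ± 7.8778 ≈ (70.3122, 86.0678)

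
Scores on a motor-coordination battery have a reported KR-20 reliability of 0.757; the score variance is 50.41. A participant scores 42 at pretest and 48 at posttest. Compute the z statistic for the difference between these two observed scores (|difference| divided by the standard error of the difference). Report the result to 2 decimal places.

SD = √50.41 = 7.100
SEM = 7.100 * √(1 − 0.757) = 7.100 * √0.243 ≈ 7.100 * 0.493 ≈ 3.500
SE_diff = √2 * SEM ≈ 4.950
z = |42 − 48| / 4.950 = 6 / 4.950 ≈ 1.212

1.21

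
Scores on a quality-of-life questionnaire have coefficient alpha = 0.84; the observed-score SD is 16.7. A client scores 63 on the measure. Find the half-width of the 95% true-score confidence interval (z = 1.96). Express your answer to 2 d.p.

SEM = 16.70000·√(1 − 0.84000) ≈ 6.68000
Margin = 1.96 · 6.68000 ≈ 13.09280

13.09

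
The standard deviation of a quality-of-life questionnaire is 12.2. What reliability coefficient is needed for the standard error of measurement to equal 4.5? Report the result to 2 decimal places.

Required reliability = 1 − (SEM/SD)² = 1 − 0.1361 ≈ 0.8639

0.86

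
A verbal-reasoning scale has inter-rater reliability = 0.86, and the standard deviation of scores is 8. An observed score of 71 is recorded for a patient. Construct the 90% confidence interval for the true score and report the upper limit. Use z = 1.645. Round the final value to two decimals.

SEM = 8.000×√(1 − 0.860) ≈ 2.993
Half-width = 1.645×2.993 ≈ 4.924
Upper limit = 71 + 4.924 ≈ 75.924

75.92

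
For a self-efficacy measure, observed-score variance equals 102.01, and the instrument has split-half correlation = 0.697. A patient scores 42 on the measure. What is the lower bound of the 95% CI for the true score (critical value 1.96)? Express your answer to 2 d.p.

33.64

σ = 102.01^(1/2) = 10.100
Spearman-Brown: r = 2(0.697) / (1 + 0.697) = 1.394 / 1.697 ≈ 0.821
SEM = 10.100 · √(1 − 0.821) = 10.100 · √0.179 ≈ 10.100 · 0.423 ≈ 4.268
Margin = 1.96 · 4.268 ≈ 8.365
Lower limit = 42 − 8.365 ≈ 33.635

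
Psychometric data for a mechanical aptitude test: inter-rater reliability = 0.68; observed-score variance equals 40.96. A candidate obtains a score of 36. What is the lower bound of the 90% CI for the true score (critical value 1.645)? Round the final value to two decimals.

30.04

SD = √40.96 = 6.400
SEM = 6.400 × √(1 − 0.680) = 6.400 × √0.320 ≃ 6.400 × 0.566 ≃ 3.620
Half-width = 1.645×3.620 ≃ 5.956
Lower bound: 36 − 5.956 = 30.044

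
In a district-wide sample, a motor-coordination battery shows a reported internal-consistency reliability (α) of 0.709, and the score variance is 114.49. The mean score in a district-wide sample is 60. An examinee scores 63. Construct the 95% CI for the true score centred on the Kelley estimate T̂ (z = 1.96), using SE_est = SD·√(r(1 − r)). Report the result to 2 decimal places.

σ = 114.49^(1/2) = 10.700
T̂ = 0.709(63) + 0.291(60) ≈ 62.127
SE_est = 10.700·√(0.709·0.291) ≈ 4.860
CI = 62.127 ± 1.96 · 4.860 → [52.601, 71.653]

[52.60, 71.65]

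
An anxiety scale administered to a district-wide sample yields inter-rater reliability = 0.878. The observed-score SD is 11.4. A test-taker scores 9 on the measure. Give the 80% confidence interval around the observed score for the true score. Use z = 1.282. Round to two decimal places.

[3.90, 14.10]

The standard error of measurement is 11.4000·√(1 − 0.8780) ≈ 11.4000·0.3493 ≈ 3.9818.
1.282 · SEM ≈ 5.1047
80% CI: 9 ± 5.1047 = [3.8953, 14.1047]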